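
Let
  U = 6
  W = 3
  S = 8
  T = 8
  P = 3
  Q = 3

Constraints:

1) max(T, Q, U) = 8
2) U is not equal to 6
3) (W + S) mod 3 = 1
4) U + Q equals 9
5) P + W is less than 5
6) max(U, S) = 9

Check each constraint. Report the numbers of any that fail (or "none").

The assignment fails constraints 2, 3, 5, 6.

1) max(8, 3, 6) = 8  true
2) U = 6, but 6 is required to differ  false
3) W + S = 11; 11 mod 3 = 2, not 1  false
4) U + Q = 6 + 3 = 9  true
5) P + W = 3 + 3 = 6; 6 ≥ 5, bound 5 not met  false
6) max(6, 8) = 8, not 9  false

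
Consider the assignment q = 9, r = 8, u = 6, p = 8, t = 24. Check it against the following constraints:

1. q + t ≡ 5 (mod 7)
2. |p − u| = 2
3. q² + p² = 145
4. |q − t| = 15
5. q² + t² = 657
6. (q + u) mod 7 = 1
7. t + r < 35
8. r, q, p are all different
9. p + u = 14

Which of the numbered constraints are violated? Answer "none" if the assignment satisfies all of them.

Constraint 8 is violated.

1. q + t = 33; 33 mod 7 = 5  true
2. |8 − 6| = 2  true
3. q² + p² = 9² + 8² = 81 + 64 = 145  true
4. |9 − 24| = 15  true
5. q² + t² = 9² + 24² = 81 + 576 = 657  true
6. q + u = 15; 15 mod 7 = 1  true
7. t + r = 24 + 8 = 32; 32 < 35  true
8. r = p = 8, not all different  false
9. p + u = 8 + 6 = 14  true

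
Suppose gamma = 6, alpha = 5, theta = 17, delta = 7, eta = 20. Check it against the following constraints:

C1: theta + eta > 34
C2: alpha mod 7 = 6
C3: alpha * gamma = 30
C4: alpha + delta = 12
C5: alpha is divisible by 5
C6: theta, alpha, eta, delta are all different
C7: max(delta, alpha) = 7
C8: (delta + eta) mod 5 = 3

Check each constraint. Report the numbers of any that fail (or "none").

C1: theta + eta = 17 + 20 = 37; 37 > 34 — holds.
C2: 5 mod 7 = 5, not 6 — does not hold.
C3: alpha * gamma = 5 * 6 = 30 — holds.
C4: alpha + delta = 5 + 7 = 12 — holds.
C5: 5 / 5 = 1, so 5 divides 5 — holds.
C6: values 17, 5, 20, 7 are pairwise distinct — holds.
C7: max(7, 5) = 7 — holds.
C8: delta + eta = 27; 27 mod 5 = 2, not 3 — does not hold.

Constraints 2 and 8 are violated.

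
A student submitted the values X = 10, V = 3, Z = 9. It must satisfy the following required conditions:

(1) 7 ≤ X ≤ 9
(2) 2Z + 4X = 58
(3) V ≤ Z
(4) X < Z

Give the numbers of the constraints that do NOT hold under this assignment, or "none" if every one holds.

(1) X = 10 is outside [7, 9]  ✗
(2) 2Z + 4X = 2(9) + 4(10) = 58  ✓
(3) V = 3, Z = 9; 3 ≤ 9  ✓
(4) X = 10, Z = 9; 10 ≥ 9 (want <)  ✗

The assignment fails constraints 1 and 4.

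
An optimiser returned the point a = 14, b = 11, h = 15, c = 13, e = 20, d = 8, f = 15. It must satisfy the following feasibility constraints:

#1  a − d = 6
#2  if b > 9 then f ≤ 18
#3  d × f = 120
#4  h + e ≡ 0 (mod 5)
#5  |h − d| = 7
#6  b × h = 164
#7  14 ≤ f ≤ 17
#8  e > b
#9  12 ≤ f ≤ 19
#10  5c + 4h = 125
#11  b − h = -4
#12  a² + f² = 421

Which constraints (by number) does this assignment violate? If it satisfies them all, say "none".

Violated: 6.

#1 a − d = 14 − 8 = 6 — holds.
#2 b = 11 > 9, so we need f ≤ 18; f = 15 ≤ 18 — holds.
#3 d × f = 8 × 15 = 120 — holds.
#4 h + e = 35; 35 mod 5 = 0 — holds.
#5 |15 − 8| = 7 — holds.
#6 b × h = 11 × 15 = 165, not 164 — fails.
#7 f = 15 lies in [14, 17] — holds.
#8 e = 20, b = 11; 20 > 11 — holds.
#9 f = 15 lies in [12, 19] — holds.
#10 5c + 4h = 5(13) + 4(15) = 125 — holds.
#11 b − h = 11 − 15 = -4 — holds.
#12 a² + f² = 14² + 15² = 196 + 225 = 421 — holds.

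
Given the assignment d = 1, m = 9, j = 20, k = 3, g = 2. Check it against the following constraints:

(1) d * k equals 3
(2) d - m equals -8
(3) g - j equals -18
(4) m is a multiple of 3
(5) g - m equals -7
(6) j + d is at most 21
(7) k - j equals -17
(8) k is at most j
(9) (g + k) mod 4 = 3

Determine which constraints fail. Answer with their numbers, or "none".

(1) d * k = 1 * 3 = 3  ✓
(2) d - m = 1 - 9 = -8  ✓
(3) g - j = 2 - 20 = -18  ✓
(4) 9 / 3 = 3, so 3 divides 9  ✓
(5) g - m = 2 - 9 = -7  ✓
(6) j + d = 20 + 1 = 21; 21 ≤ 21  ✓
(7) k - j = 3 - 20 = -17  ✓
(8) k = 3, j = 20; 3 ≤ 20  ✓
(9) g + k = 5; 5 mod 4 = 1, not 3  ✗

No — constraint 9 is not satisfied.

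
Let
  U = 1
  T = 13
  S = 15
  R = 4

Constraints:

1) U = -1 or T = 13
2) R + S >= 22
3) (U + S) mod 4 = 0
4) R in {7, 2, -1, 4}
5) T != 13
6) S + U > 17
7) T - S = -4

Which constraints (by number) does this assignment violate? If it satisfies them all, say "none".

1) U = 1 ≠ -1, but T = 13 = 13 (second disjunct) — OK.
2) R + S = 4 + 15 = 19; 19 < 22, bound 22 not met — violated.
3) U + S = 16; 16 mod 4 = 0 — OK.
4) R = 4 is in {7, 2, -1, 4} — OK.
5) T = 13, but 13 is required to differ — violated.
6) S + U = 15 + 1 = 16; 16 ≤ 17, bound 17 not met — violated.
7) T - S = 13 - 15 = -2, not -4 — violated.

Violated: 2, 5, 6, 7.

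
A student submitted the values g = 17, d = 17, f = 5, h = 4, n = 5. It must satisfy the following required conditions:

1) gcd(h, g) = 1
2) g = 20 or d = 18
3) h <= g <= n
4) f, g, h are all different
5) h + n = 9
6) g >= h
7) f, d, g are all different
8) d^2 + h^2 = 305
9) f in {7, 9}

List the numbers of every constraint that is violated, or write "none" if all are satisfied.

No — constraints 2, 3, 7, and 9 are not satisfied.

1) gcd(4, 17) = 1  ✔
2) g = 17 ≠ 20 and d = 17 ≠ 18; both disjuncts false  ✘
3) values 4, 17, 5; g = 17 is not <= n = 5  ✘
4) values 5, 17, 4 are pairwise distinct  ✔
5) h + n = 4 + 5 = 9  ✔
6) g = 17, h = 4; 17 ≥ 4  ✔
7) d = g = 17, not all different  ✘
8) d^2 + h^2 = 17^2 + 4^2 = 289 + 16 = 305  ✔
9) f = 5 is not in {7, 9}  ✘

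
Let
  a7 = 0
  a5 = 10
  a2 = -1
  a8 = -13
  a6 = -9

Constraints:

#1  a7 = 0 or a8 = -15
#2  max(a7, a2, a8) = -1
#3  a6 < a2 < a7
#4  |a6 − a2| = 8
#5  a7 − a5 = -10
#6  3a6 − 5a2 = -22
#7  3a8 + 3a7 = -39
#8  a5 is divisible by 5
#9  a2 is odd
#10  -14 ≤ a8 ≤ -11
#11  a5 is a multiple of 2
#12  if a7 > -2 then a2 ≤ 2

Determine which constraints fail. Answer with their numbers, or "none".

#1 a7 = 0 = 0 (first disjunct) — OK.
#2 max(0, -1, -13) = 0, not -1 — violated.
#3 values -9 < -1 < 0 — OK.
#4 |-9 − (-1)| = 8 — OK.
#5 a7 − a5 = 0 − 10 = -10 — OK.
#6 3a6 − 5a2 = 3(-9) − 5(-1) = -22 — OK.
#7 3a8 + 3a7 = 3(-13) + 3(0) = -39 — OK.
#8 10 / 5 = 2, so 5 divides 10 — OK.
#9 a2 = -1 is odd — OK.
#10 a8 = -13 lies in [-14, -11] — OK.
#11 10 / 2 = 5, so 2 divides 10 — OK.
#12 a7 = 0 > -2, so we need a2 ≤ 2; a2 = -1 ≤ 2 — OK.

Violated: 2.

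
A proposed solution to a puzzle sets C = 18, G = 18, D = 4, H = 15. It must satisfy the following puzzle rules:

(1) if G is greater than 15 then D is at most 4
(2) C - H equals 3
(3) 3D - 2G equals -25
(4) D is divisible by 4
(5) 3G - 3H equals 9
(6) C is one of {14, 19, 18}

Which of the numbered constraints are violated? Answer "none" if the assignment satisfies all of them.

Constraint 3 is violated.

(1) G = 18 > 15, so we need D ≤ 4; D = 4 ≤ 4 — OK.
(2) C - H = 18 - 15 = 3 — OK.
(3) 3D - 2G = 3(4) - 2(18) = -24, not -25 — violated.
(4) 4 / 4 = 1, so 4 divides 4 — OK.
(5) 3G - 3H = 3(18) - 3(15) = 9 — OK.
(6) C = 18 is in {14, 19, 18} — OK.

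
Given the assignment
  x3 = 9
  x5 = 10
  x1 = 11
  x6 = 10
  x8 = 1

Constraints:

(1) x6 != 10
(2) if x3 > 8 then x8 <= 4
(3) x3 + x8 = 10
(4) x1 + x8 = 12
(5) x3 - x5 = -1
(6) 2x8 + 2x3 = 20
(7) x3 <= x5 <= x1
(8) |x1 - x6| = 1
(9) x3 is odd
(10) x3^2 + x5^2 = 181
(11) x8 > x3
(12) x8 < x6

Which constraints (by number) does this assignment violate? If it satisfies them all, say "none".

Constraints 1, 11 do not hold.

(1) x6 = 10, but 10 is required to differ  ✗
(2) x3 = 9 > 8, so we need x8 ≤ 4; x8 = 1 ≤ 4  ✓
(3) x3 + x8 = 9 + 1 = 10  ✓
(4) x1 + x8 = 11 + 1 = 12  ✓
(5) x3 - x5 = 9 - 10 = -1  ✓
(6) 2x8 + 2x3 = 2(1) + 2(9) = 20  ✓
(7) values 9 <= 10 <= 11  ✓
(8) |11 - 10| = 1  ✓
(9) x3 = 9 is odd  ✓
(10) x3^2 + x5^2 = 9^2 + 10^2 = 81 + 100 = 181  ✓
(11) x8 = 1, x3 = 9; 1 ≤ 9 (want >)  ✗
(12) x8 = 1, x6 = 10; 1 < 10  ✓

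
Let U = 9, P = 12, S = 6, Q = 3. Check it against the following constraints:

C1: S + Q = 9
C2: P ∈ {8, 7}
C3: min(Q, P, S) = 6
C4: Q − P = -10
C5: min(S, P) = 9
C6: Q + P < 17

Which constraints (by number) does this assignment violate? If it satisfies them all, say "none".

Constraints 2, 3, 4, 5 are violated.

C1: S + Q = 6 + 3 = 9  true
C2: P = 12 is not in {8, 7}  false
C3: min(3, 12, 6) = 3, not 6  false
C4: Q − P = 3 − 12 = -9, not -10  false
C5: min(6, 12) = 6, not 9  false
C6: Q + P = 3 + 12 = 15; 15 < 17  true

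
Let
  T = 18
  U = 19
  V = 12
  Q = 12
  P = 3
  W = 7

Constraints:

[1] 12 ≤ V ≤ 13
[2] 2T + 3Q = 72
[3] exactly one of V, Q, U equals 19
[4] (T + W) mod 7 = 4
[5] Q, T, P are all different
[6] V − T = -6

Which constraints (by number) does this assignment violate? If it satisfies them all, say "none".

No violations.

[1] V = 12 lies in [12, 13] — OK.
[2] 2T + 3Q = 2(18) + 3(12) = 72 — OK.
[3] V=12, Q=12, U=19; 1 of them equals 19 — OK.
[4] T + W = 25; 25 mod 7 = 4 — OK.
[5] values 12, 18, 3 are pairwise distinct — OK.
[6] V − T = 12 − 18 = -6 — OK.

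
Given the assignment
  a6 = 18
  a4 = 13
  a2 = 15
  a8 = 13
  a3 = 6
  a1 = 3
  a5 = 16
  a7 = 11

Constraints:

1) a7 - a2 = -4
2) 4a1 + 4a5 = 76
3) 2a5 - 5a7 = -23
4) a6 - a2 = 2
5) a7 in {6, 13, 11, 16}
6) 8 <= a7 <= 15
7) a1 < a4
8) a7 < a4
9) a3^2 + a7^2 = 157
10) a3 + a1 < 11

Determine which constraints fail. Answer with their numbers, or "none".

1) a7 - a2 = 11 - 15 = -4  holds
2) 4a1 + 4a5 = 4(3) + 4(16) = 76  holds
3) 2a5 - 5a7 = 2(16) - 5(11) = -23  holds
4) a6 - a2 = 18 - 15 = 3, not 2  fails
5) a7 = 11 is in {6, 13, 11, 16}  holds
6) a7 = 11 lies in [8, 15]  holds
7) a1 = 3, a4 = 13; 3 < 13  holds
8) a7 = 11, a4 = 13; 11 < 13  holds
9) a3^2 + a7^2 = 6^2 + 11^2 = 36 + 121 = 157  holds
10) a3 + a1 = 6 + 3 = 9; 9 < 11  holds

Violated: 4.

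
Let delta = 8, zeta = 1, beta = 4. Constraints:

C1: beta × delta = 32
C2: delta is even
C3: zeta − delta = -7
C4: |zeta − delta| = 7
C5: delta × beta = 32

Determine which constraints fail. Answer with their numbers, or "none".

C1: beta × delta = 4 × 8 = 32 — holds.
C2: delta = 8 is even — holds.
C3: zeta − delta = 1 − 8 = -7 — holds.
C4: |1 − 8| = 7 — holds.
C5: delta × beta = 8 × 4 = 32 — holds.

All constraints are satisfied.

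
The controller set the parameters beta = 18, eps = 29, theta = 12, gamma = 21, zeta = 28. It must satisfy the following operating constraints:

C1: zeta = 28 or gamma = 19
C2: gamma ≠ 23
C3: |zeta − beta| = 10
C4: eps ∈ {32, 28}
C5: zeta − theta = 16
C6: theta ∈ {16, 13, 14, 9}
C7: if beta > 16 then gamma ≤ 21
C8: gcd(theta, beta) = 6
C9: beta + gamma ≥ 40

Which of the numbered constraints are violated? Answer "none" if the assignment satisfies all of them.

Constraints 4, 6, 9 do not hold.

C1: zeta = 28 = 28 (first disjunct) — satisfied.
C2: gamma = 21, and 21 ≠ 23 — satisfied.
C3: |28 − 18| = 10 — satisfied.
C4: eps = 29 is not in {32, 28} — violated.
C5: zeta − theta = 28 − 12 = 16 — satisfied.
C6: theta = 12 is not in {16, 13, 14, 9} — violated.
C7: beta = 18 > 16, so we need gamma ≤ 21; gamma = 21 ≤ 21 — satisfied.
C8: gcd(12, 18) = 6 — satisfied.
C9: beta + gamma = 18 + 21 = 39; 39 < 40, bound 40 not met — violated.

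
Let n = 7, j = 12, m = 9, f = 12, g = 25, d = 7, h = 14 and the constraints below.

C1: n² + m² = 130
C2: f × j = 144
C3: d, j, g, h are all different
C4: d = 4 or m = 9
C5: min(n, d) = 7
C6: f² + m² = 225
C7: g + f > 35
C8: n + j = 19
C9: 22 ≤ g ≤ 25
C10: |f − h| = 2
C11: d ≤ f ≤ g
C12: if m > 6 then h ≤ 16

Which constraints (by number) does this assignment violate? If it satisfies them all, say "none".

C1: n² + m² = 7² + 9² = 49 + 81 = 130  ✓
C2: f × j = 12 × 12 = 144  ✓
C3: values 7, 12, 25, 14 are pairwise distinct  ✓
C4: d = 7 ≠ 4, but m = 9 = 9 (second disjunct)  ✓
C5: min(7, 7) = 7  ✓
C6: f² + m² = 12² + 9² = 144 + 81 = 225  ✓
C7: g + f = 25 + 12 = 37; 37 > 35  ✓
C8: n + j = 7 + 12 = 19  ✓
C9: g = 25 lies in [22, 25]  ✓
C10: |12 − 14| = 2  ✓
C11: values 7 ≤ 12 ≤ 25  ✓
C12: m = 9 > 6, so we need h ≤ 16; h = 14 ≤ 16  ✓

Yes — all constraints hold.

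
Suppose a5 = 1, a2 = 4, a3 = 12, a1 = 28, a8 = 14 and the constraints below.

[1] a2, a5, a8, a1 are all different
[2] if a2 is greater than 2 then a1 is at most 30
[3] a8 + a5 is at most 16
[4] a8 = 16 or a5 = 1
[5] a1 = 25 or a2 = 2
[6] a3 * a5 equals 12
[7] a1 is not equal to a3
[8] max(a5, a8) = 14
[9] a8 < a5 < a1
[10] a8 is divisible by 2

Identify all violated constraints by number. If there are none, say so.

[1] values 4, 1, 14, 28 are pairwise distinct  OK
[2] a2 = 4 > 2, so we need a1 ≤ 30; a1 = 28 ≤ 30  OK
[3] a8 + a5 = 14 + 1 = 15; 15 ≤ 16  OK
[4] a8 = 14 ≠ 16, but a5 = 1 = 1 (second disjunct)  OK
[5] a1 = 28 ≠ 25 and a2 = 4 ≠ 2; both disjuncts false  FAIL
[6] a3 * a5 = 12 * 1 = 12  OK
[7] a1 = 28, a3 = 12; distinct  OK
[8] max(1, 14) = 14  OK
[9] values 14, 1, 28; a8 = 14 is not < a5 = 1  FAIL
[10] 14 / 2 = 7, so 2 divides 14  OK

No — constraints 5, 9 are not satisfied.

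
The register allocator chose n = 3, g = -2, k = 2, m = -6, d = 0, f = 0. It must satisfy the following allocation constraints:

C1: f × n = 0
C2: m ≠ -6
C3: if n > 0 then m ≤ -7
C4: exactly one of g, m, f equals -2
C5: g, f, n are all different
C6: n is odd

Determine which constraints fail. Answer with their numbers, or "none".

C1: f × n = 0 × 3 = 0 — holds.
C2: m = -6, but -6 is required to differ — does not hold.
C3: n = 3 > 0, so we need m ≤ -7; but m = -6 > -7 — does not hold.
C4: g=-2, m=-6, f=0; 1 of them equals -2 — holds.
C5: values -2, 0, 3 are pairwise distinct — holds.
C6: n = 3 is odd — holds.

Violated: 2, 3.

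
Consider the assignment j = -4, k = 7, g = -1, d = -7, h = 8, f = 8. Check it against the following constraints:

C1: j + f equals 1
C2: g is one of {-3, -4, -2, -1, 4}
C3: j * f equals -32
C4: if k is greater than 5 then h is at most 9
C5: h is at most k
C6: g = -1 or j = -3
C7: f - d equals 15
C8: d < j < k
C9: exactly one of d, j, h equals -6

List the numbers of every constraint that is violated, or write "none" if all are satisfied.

C1: j + f = -4 + 8 = 4, not 1 — violated.
C2: g = -1 is in {-3, -4, -2, -1, 4} — OK.
C3: j * f = -4 * 8 = -32 — OK.
C4: k = 7 > 5, so we need h ≤ 9; h = 8 ≤ 9 — OK.
C5: h = 8, k = 7; 8 > 7 (want ≤) — violated.
C6: g = -1 = -1 (first disjunct) — OK.
C7: f - d = 8 - (-7) = 15 — OK.
C8: values -7 < -4 < 7 — OK.
C9: d=-7, j=-4, h=8; 0 of them equal -6, not exactly one — violated.

The assignment fails constraints 1, 5, and 9.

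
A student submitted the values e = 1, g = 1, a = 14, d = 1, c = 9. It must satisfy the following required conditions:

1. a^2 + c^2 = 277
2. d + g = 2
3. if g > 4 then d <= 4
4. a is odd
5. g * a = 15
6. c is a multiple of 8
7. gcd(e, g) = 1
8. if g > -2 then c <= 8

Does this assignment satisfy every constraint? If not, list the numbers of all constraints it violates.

Constraints 4, 5, 6, 8 are violated.

1. a^2 + c^2 = 14^2 + 9^2 = 196 + 81 = 277 — holds.
2. d + g = 1 + 1 = 2 — holds.
3. g = 1, not > 4; antecedent false, conditional vacuously true — holds.
4. a = 14 is even — fails.
5. g * a = 1 * 14 = 14, not 15 — fails.
6. 9 = 8*1 + 1, so 8 does not divide 9 — fails.
7. gcd(1, 1) = 1 — holds.
8. g = 1 > -2, so we need c ≤ 8; but c = 9 > 8 — fails.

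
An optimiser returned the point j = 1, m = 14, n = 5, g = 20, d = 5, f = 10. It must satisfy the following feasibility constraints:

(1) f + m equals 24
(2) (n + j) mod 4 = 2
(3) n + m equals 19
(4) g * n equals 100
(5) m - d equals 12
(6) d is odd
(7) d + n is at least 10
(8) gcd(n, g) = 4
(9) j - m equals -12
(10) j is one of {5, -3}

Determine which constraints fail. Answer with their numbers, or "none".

Violated: 5, 8, 9, 10.

(1) f + m = 10 + 14 = 24 — holds.
(2) n + j = 6; 6 mod 4 = 2 — holds.
(3) n + m = 5 + 14 = 19 — holds.
(4) g * n = 20 * 5 = 100 — holds.
(5) m - d = 14 - 5 = 9, not 12 — fails.
(6) d = 5 is odd — holds.
(7) d + n = 5 + 5 = 10; 10 ≥ 10 — holds.
(8) gcd(5, 20) = 5, not 4 — fails.
(9) j - m = 1 - 14 = -13, not -12 — fails.
(10) j = 1 is not in {5, -3} — fails.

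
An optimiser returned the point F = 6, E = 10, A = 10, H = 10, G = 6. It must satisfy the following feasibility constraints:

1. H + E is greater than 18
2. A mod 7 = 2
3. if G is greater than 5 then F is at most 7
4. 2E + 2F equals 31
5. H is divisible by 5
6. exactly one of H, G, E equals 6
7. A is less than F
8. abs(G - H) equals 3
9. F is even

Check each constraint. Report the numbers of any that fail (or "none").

Violated: 2, 4, 7, 8.

1. H + E = 10 + 10 = 20; 20 > 18 — holds.
2. 10 mod 7 = 3, not 2 — does not hold.
3. G = 6 > 5, so we need F ≤ 7; F = 6 ≤ 7 — holds.
4. 2E + 2F = 2(10) + 2(6) = 32, not 31 — does not hold.
5. 10 / 5 = 2, so 5 divides 10 — holds.
6. H=10, G=6, E=10; 1 of them equals 6 — holds.
7. A = 10, F = 6; 10 ≥ 6 (want <) — does not hold.
8. abs(6 - 10) = 4, not 3 — does not hold.
9. F = 6 is even — holds.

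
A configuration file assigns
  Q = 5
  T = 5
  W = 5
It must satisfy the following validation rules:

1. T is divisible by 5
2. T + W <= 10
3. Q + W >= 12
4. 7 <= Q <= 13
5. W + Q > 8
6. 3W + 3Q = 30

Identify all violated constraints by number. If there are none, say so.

1. 5 / 5 = 1, so 5 divides 5  true
2. T + W = 5 + 5 = 10; 10 ≤ 10  true
3. Q + W = 5 + 5 = 10; 10 < 12, bound 12 not met  false
4. Q = 5 is outside [7, 13]  false
5. W + Q = 5 + 5 = 10; 10 > 8  true
6. 3W + 3Q = 3(5) + 3(5) = 30  true

Constraints 3, 4 do not hold.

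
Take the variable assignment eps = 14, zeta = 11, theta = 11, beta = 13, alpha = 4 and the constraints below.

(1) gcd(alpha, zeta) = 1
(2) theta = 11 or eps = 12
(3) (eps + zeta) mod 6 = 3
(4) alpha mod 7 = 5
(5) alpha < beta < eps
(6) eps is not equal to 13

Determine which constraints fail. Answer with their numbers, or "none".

The assignment fails constraints 3 and 4.

(1) gcd(4, 11) = 1  ✓
(2) theta = 11 = 11 (first disjunct)  ✓
(3) eps + zeta = 25; 25 mod 6 = 1, not 3  ✗
(4) 4 mod 7 = 4, not 5  ✗
(5) values 4 < 13 < 14  ✓
(6) eps = 14, and 14 ≠ 13  ✓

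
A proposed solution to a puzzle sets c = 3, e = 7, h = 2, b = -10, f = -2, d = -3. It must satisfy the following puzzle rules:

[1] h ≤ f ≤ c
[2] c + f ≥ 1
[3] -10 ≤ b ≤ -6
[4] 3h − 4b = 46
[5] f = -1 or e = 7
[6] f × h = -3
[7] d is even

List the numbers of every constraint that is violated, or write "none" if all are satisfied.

No — constraints 1, 6, 7 are not satisfied.

[1] values 2, -2, 3; h = 2 is not ≤ f = -2  fails
[2] c + f = 3 + (-2) = 1; 1 ≥ 1  holds
[3] b = -10 lies in [-10, -6]  holds
[4] 3h − 4b = 3(2) − 4(-10) = 46  holds
[5] f = -2 ≠ -1, but e = 7 = 7 (second disjunct)  holds
[6] f × h = -2 × 2 = -4, not -3  fails
[7] d = -3 is odd  fails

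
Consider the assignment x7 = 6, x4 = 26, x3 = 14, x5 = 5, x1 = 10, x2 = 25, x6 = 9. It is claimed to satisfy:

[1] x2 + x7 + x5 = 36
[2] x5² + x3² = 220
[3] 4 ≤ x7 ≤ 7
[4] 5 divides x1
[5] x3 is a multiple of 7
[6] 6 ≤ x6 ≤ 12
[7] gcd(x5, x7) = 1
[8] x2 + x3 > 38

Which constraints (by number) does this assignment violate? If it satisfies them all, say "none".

[1] x2 + x7 + x5 = 25 + 6 + 5 = 36  holds
[2] x5² + x3² = 5² + 14² = 25 + 196 = 221, not 220  fails
[3] x7 = 6 lies in [4, 7]  holds
[4] 10 / 5 = 2, so 5 divides 10  holds
[5] 14 / 7 = 2, so 7 divides 14  holds
[6] x6 = 9 lies in [6, 12]  holds
[7] gcd(5, 6) = 1  holds
[8] x2 + x3 = 25 + 14 = 39; 39 > 38  holds

Violated: 2.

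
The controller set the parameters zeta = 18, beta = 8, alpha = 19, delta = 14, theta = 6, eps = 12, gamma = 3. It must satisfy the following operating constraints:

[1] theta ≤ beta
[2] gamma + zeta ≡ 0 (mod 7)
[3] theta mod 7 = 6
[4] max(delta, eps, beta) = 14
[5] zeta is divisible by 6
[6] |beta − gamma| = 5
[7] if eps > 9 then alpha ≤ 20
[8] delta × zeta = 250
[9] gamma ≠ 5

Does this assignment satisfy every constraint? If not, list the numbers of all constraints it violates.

[1] theta = 6, beta = 8; 6 ≤ 8  yes
[2] gamma + zeta = 21; 21 mod 7 = 0  yes
[3] 6 mod 7 = 6  yes
[4] max(14, 12, 8) = 14  yes
[5] 18 / 6 = 3, so 6 divides 18  yes
[6] |8 − 3| = 5  yes
[7] eps = 12 > 9, so we need alpha ≤ 20; alpha = 19 ≤ 20  yes
[8] delta × zeta = 14 × 18 = 252, not 250  no
[9] gamma = 3, and 3 ≠ 5  yes

Constraint 8 does not hold.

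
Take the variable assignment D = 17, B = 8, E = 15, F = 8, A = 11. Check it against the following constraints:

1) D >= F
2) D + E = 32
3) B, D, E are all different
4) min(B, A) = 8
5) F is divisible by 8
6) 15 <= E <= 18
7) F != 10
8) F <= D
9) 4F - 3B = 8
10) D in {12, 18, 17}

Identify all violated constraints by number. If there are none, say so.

No violations.

1) D = 17, F = 8; 17 ≥ 8 — holds.
2) D + E = 17 + 15 = 32 — holds.
3) values 8, 17, 15 are pairwise distinct — holds.
4) min(8, 11) = 8 — holds.
5) 8 / 8 = 1, so 8 divides 8 — holds.
6) E = 15 lies in [15, 18] — holds.
7) F = 8, and 8 ≠ 10 — holds.
8) F = 8, D = 17; 8 ≤ 17 — holds.
9) 4F - 3B = 4(8) - 3(8) = 8 — holds.
10) D = 17 is in {12, 18, 17} — holds.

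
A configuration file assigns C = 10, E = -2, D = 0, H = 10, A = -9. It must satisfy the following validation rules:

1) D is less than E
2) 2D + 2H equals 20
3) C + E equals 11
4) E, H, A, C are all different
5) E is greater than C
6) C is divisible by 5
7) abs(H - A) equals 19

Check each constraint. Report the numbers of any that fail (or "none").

Constraints 1, 3, 4, and 5 do not hold.

1) D = 0, E = -2; 0 ≥ -2 (want <)  false
2) 2D + 2H = 2(0) + 2(10) = 20  true
3) C + E = 10 + (-2) = 8, not 11  false
4) H = C = 10, not all different  false
5) E = -2, C = 10; -2 ≤ 10 (want >)  false
6) 10 / 5 = 2, so 5 divides 10  true
7) abs(10 - (-9)) = 19  true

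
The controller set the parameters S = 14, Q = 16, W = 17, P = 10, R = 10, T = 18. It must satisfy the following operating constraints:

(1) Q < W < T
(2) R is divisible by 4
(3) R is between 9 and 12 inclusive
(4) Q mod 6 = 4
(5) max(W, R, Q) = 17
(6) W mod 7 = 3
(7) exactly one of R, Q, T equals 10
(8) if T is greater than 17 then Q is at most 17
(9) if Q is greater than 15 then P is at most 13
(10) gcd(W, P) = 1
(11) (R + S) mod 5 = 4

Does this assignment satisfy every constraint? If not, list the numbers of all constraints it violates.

Constraint 2 is violated.

(1) values 16 < 17 < 18 — holds.
(2) 10 = 4*2 + 2, so 4 does not divide 10 — fails.
(3) R = 10 lies in [9, 12] — holds.
(4) 16 mod 6 = 4 — holds.
(5) max(17, 10, 16) = 17 — holds.
(6) 17 mod 7 = 3 — holds.
(7) R=10, Q=16, T=18; 1 of them equals 10 — holds.
(8) T = 18 > 17, so we need Q ≤ 17; Q = 16 ≤ 17 — holds.
(9) Q = 16 > 15, so we need P ≤ 13; P = 10 ≤ 13 — holds.
(10) gcd(17, 10) = 1 — holds.
(11) R + S = 24; 24 mod 5 = 4 — holds.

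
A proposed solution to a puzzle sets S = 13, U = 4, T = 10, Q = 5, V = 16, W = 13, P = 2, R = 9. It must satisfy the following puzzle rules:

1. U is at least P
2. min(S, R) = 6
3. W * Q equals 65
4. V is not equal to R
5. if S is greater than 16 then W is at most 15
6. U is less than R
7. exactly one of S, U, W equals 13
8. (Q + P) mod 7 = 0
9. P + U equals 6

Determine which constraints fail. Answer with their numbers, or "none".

Violated: 2 and 7.

1. U = 4, P = 2; 4 ≥ 2  OK
2. min(13, 9) = 9, not 6  FAIL
3. W * Q = 13 * 5 = 65  OK
4. V = 16, R = 9; distinct  OK
5. S = 13, not > 16; antecedent false, conditional vacuously true  OK
6. U = 4, R = 9; 4 < 9  OK
7. S=13, U=4, W=13; 2 of them equal 13, not exactly one  FAIL
8. Q + P = 7; 7 mod 7 = 0  OK
9. P + U = 2 + 4 = 6  OK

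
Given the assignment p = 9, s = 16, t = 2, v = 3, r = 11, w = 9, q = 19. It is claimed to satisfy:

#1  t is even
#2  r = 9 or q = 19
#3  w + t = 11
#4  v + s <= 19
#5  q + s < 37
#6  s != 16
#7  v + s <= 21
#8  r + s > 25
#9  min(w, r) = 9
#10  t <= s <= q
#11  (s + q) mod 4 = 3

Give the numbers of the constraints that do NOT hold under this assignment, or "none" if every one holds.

No — constraint 6 is not satisfied.

#1 t = 2 is even — holds.
#2 r = 11 ≠ 9, but q = 19 = 19 (second disjunct) — holds.
#3 w + t = 9 + 2 = 11 — holds.
#4 v + s = 3 + 16 = 19; 19 ≤ 19 — holds.
#5 q + s = 19 + 16 = 35; 35 < 37 — holds.
#6 s = 16, but 16 is required to differ — fails.
#7 v + s = 3 + 16 = 19; 19 ≤ 21 — holds.
#8 r + s = 11 + 16 = 27; 27 > 25 — holds.
#9 min(9, 11) = 9 — holds.
#10 values 2 <= 16 <= 19 — holds.
#11 s + q = 35; 35 mod 4 = 3 — holds.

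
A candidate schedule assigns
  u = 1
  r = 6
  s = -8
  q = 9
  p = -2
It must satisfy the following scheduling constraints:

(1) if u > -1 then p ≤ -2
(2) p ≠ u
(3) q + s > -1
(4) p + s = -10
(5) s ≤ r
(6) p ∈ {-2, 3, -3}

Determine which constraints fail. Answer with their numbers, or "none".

(1) u = 1 > -1, so we need p ≤ -2; p = -2 ≤ -2  true
(2) p = -2, u = 1; distinct  true
(3) q + s = 9 + (-8) = 1; 1 > -1  true
(4) p + s = -2 + (-8) = -10  true
(5) s = -8, r = 6; -8 ≤ 6  true
(6) p = -2 is in {-2, 3, -3}  true

Yes — all constraints hold.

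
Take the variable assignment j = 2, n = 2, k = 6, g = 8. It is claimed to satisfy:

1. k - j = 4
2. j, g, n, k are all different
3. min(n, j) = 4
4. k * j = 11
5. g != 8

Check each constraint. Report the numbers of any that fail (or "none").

No — constraints 2, 3, 4, and 5 are not satisfied.

1. k - j = 6 - 2 = 4  OK
2. j = n = 2, not all different  FAIL
3. min(2, 2) = 2, not 4  FAIL
4. k * j = 6 * 2 = 12, not 11  FAIL
5. g = 8, but 8 is required to differ  FAIL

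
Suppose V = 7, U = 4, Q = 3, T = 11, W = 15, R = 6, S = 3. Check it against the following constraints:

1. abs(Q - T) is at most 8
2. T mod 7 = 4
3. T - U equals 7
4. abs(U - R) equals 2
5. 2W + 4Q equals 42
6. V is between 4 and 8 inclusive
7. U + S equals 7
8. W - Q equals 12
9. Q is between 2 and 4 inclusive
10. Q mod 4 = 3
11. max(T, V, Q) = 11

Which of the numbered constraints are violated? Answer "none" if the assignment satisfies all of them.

1. abs(3 - 11) = 8; 8 ≤ 8 — satisfied.
2. 11 mod 7 = 4 — satisfied.
3. T - U = 11 - 4 = 7 — satisfied.
4. abs(4 - 6) = 2 — satisfied.
5. 2W + 4Q = 2(15) + 4(3) = 42 — satisfied.
6. V = 7 lies in [4, 8] — satisfied.
7. U + S = 4 + 3 = 7 — satisfied.
8. W - Q = 15 - 3 = 12 — satisfied.
9. Q = 3 lies in [2, 4] — satisfied.
10. 3 mod 4 = 3 — satisfied.
11. max(11, 7, 3) = 11 — satisfied.

Yes — all constraints hold.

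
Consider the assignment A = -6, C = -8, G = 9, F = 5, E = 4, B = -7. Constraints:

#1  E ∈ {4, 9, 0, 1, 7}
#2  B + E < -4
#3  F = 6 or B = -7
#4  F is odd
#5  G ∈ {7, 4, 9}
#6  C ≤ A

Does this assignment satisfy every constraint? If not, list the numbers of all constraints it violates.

Constraint 2 does not hold.

#1 E = 4 is in {4, 9, 0, 1, 7} — holds.
#2 B + E = -7 + 4 = -3; -3 ≥ -4, bound -4 not met — does not hold.
#3 F = 5 ≠ 6, but B = -7 = -7 (second disjunct) — holds.
#4 F = 5 is odd — holds.
#5 G = 9 is in {7, 4, 9} — holds.
#6 C = -8, A = -6; -8 ≤ -6 — holds.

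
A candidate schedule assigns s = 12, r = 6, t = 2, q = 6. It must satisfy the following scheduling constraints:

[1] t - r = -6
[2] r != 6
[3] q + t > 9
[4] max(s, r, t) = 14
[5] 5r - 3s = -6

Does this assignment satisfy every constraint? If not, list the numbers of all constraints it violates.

Constraints 1, 2, 3, 4 do not hold.

[1] t - r = 2 - 6 = -4, not -6 — violated.
[2] r = 6, but 6 is required to differ — violated.
[3] q + t = 6 + 2 = 8; 8 ≤ 9, bound 9 not met — violated.
[4] max(12, 6, 2) = 12, not 14 — violated.
[5] 5r - 3s = 5(6) - 3(12) = -6 — OK.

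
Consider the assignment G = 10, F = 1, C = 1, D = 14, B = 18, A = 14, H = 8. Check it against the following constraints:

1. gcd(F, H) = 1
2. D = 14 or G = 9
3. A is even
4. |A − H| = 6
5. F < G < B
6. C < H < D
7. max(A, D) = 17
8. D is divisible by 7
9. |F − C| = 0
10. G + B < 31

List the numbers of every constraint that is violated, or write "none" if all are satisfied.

Constraint 7 is violated.

1. gcd(1, 8) = 1 — satisfied.
2. D = 14 = 14 (first disjunct) — satisfied.
3. A = 14 is even — satisfied.
4. |14 − 8| = 6 — satisfied.
5. values 1 < 10 < 18 — satisfied.
6. values 1 < 8 < 14 — satisfied.
7. max(14, 14) = 14, not 17 — violated.
8. 14 / 7 = 2, so 7 divides 14 — satisfied.
9. |1 − 1| = 0 — satisfied.
10. G + B = 10 + 18 = 28; 28 < 31 — satisfied.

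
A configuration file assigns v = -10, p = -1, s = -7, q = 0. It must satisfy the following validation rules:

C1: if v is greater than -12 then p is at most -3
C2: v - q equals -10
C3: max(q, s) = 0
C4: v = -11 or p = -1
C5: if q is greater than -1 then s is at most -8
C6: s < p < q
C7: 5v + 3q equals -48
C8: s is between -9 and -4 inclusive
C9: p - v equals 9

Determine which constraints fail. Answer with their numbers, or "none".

C1: v = -10 > -12, so we need p ≤ -3; but p = -1 > -3 — does not hold.
C2: v - q = -10 - 0 = -10 — holds.
C3: max(0, -7) = 0 — holds.
C4: v = -10 ≠ -11, but p = -1 = -1 (second disjunct) — holds.
C5: q = 0 > -1, so we need s ≤ -8; but s = -7 > -8 — does not hold.
C6: values -7 < -1 < 0 — holds.
C7: 5v + 3q = 5(-10) + 3(0) = -50, not -48 — does not hold.
C8: s = -7 lies in [-9, -4] — holds.
C9: p - v = -1 - (-10) = 9 — holds.

Violated: 1, 5, 7.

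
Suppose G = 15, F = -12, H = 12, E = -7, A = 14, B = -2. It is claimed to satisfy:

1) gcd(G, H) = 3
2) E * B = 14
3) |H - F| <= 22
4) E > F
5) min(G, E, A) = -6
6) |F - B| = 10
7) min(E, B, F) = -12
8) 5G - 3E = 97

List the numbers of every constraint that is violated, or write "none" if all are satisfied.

The assignment fails constraints 3, 5, 8.

1) gcd(15, 12) = 3  true
2) E * B = -7 * (-2) = 14  true
3) |12 - (-12)| = 24; 24 > 22, exceeds bound 22  false
4) E = -7, F = -12; -7 > -12  true
5) min(15, -7, 14) = -7, not -6  false
6) |-12 - (-2)| = 10  true
7) min(-7, -2, -12) = -12  true
8) 5G - 3E = 5(15) - 3(-7) = 96, not 97  false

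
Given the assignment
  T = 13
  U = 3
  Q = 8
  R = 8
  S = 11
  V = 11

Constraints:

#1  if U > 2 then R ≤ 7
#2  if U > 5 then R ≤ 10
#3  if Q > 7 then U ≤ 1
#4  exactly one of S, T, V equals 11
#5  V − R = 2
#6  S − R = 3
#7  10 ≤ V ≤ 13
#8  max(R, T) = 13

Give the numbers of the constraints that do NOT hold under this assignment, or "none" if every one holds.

#1 U = 3 > 2, so we need R ≤ 7; but R = 8 > 7 — violated.
#2 U = 3, not > 5; antecedent false, conditional vacuously true — OK.
#3 Q = 8 > 7, so we need U ≤ 1; but U = 3 > 1 — violated.
#4 S=11, T=13, V=11; 2 of them equal 11, not exactly one — violated.
#5 V − R = 11 − 8 = 3, not 2 — violated.
#6 S − R = 11 − 8 = 3 — OK.
#7 V = 11 lies in [10, 13] — OK.
#8 max(8, 13) = 13 — OK.

Violated: 1, 3, 4, 5.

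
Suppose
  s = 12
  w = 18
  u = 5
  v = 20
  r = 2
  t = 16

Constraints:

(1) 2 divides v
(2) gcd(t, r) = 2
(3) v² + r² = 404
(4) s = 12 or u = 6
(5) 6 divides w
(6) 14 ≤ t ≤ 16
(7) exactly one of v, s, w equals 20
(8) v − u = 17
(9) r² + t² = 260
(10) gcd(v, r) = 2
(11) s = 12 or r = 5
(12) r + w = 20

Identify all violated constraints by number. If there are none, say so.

Violated: 8.

(1) 20 / 2 = 10, so 2 divides 20  OK
(2) gcd(16, 2) = 2  OK
(3) v² + r² = 20² + 2² = 400 + 4 = 404  OK
(4) s = 12 = 12 (first disjunct)  OK
(5) 18 / 6 = 3, so 6 divides 18  OK
(6) t = 16 lies in [14, 16]  OK
(7) v=20, s=12, w=18; 1 of them equals 20  OK
(8) v − u = 20 − 5 = 15, not 17  FAIL
(9) r² + t² = 2² + 16² = 4 + 256 = 260  OK
(10) gcd(20, 2) = 2  OK
(11) s = 12 = 12 (first disjunct)  OK
(12) r + w = 2 + 18 = 20  OK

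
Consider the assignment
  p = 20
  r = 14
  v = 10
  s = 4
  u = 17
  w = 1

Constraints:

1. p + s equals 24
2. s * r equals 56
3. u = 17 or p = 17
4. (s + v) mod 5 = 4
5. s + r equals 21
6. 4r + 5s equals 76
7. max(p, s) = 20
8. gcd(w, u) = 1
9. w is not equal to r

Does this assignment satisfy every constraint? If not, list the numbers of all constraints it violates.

No — constraint 5 is not satisfied.

1. p + s = 20 + 4 = 24 — holds.
2. s * r = 4 * 14 = 56 — holds.
3. u = 17 = 17 (first disjunct) — holds.
4. s + v = 14; 14 mod 5 = 4 — holds.
5. s + r = 4 + 14 = 18, not 21 — does not hold.
6. 4r + 5s = 4(14) + 5(4) = 76 — holds.
7. max(20, 4) = 20 — holds.
8. gcd(1, 17) = 1 — holds.
9. w = 1, r = 14; distinct — holds.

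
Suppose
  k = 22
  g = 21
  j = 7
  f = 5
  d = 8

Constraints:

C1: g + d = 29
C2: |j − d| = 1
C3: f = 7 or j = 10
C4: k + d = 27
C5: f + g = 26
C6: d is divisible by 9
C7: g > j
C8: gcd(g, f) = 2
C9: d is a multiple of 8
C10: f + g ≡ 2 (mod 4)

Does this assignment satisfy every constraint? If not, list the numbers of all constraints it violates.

Constraints 3, 4, 6, and 8 do not hold.

C1: g + d = 21 + 8 = 29 — OK.
C2: |7 − 8| = 1 — OK.
C3: f = 5 ≠ 7 and j = 7 ≠ 10; both disjuncts false — violated.
C4: k + d = 22 + 8 = 30, not 27 — violated.
C5: f + g = 5 + 21 = 26 — OK.
C6: 8 = 9×0 + 8, so 9 does not divide 8 — violated.
C7: g = 21, j = 7; 21 > 7 — OK.
C8: gcd(21, 5) = 1, not 2 — violated.
C9: 8 / 8 = 1, so 8 divides 8 — OK.
C10: f + g = 26; 26 mod 4 = 2 — OK.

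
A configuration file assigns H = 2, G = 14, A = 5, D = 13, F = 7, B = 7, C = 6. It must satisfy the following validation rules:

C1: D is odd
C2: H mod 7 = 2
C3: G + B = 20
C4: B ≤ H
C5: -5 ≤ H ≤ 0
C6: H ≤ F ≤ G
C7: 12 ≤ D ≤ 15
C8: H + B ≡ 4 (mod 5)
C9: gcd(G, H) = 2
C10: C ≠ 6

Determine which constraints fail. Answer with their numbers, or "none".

Violated: 3, 4, 5, 10.

C1: D = 13 is odd — OK.
C2: 2 mod 7 = 2 — OK.
C3: G + B = 14 + 7 = 21, not 20 — violated.
C4: B = 7, H = 2; 7 > 2 (want ≤) — violated.
C5: H = 2 is outside [-5, 0] — violated.
C6: values 2 ≤ 7 ≤ 14 — OK.
C7: D = 13 lies in [12, 15] — OK.
C8: H + B = 9; 9 mod 5 = 4 — OK.
C9: gcd(14, 2) = 2 — OK.
C10: C = 6, but 6 is required to differ — violated.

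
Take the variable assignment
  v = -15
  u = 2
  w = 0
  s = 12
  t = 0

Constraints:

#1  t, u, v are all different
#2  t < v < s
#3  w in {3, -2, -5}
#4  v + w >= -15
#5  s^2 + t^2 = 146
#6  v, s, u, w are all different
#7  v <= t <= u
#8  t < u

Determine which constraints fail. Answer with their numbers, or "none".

Violated: 2, 3, 5.

#1 values 0, 2, -15 are pairwise distinct  OK
#2 values 0, -15, 12; t = 0 is not < v = -15  FAIL
#3 w = 0 is not in {3, -2, -5}  FAIL
#4 v + w = -15 + 0 = -15; -15 ≥ -15  OK
#5 s^2 + t^2 = 12^2 + 0^2 = 144 + 0 = 144, not 146  FAIL
#6 values -15, 12, 2, 0 are pairwise distinct  OK
#7 values -15 <= 0 <= 2  OK
#8 t = 0, u = 2; 0 < 2  OK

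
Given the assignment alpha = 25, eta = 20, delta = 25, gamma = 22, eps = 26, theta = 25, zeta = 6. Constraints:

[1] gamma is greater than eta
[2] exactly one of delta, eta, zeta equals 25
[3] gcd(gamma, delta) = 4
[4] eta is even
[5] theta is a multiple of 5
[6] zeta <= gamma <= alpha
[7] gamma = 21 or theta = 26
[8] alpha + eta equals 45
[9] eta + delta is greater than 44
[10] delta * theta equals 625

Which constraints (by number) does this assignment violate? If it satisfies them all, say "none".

No — constraints 3 and 7 are not satisfied.

[1] gamma = 22, eta = 20; 22 > 20  ✔
[2] delta=25, eta=20, zeta=6; 1 of them equals 25  ✔
[3] gcd(22, 25) = 1, not 4  ✘
[4] eta = 20 is even  ✔
[5] 25 / 5 = 5, so 5 divides 25  ✔
[6] values 6 <= 22 <= 25  ✔
[7] gamma = 22 ≠ 21 and theta = 25 ≠ 26; both disjuncts false  ✘
[8] alpha + eta = 25 + 20 = 45  ✔
[9] eta + delta = 20 + 25 = 45; 45 > 44  ✔
[10] delta * theta = 25 * 25 = 625  ✔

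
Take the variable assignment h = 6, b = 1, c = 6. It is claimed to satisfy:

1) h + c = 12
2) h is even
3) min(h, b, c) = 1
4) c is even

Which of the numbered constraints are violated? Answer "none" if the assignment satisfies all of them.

No violations.

1) h + c = 6 + 6 = 12  true
2) h = 6 is even  true
3) min(6, 1, 6) = 1  true
4) c = 6 is even  true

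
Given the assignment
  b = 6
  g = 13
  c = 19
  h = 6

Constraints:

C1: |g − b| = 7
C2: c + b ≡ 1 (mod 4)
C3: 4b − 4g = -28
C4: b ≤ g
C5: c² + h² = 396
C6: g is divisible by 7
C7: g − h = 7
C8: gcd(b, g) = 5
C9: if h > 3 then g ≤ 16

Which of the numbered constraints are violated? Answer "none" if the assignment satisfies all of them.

C1: |13 − 6| = 7 — satisfied.
C2: c + b = 25; 25 mod 4 = 1 — satisfied.
C3: 4b − 4g = 4(6) − 4(13) = -28 — satisfied.
C4: b = 6, g = 13; 6 ≤ 13 — satisfied.
C5: c² + h² = 19² + 6² = 361 + 36 = 397, not 396 — violated.
C6: 13 = 7×1 + 6, so 7 does not divide 13 — violated.
C7: g − h = 13 − 6 = 7 — satisfied.
C8: gcd(6, 13) = 1, not 5 — violated.
C9: h = 6 > 3, so we need g ≤ 16; g = 13 ≤ 16 — satisfied.

Constraints 5, 6, 8 do not hold.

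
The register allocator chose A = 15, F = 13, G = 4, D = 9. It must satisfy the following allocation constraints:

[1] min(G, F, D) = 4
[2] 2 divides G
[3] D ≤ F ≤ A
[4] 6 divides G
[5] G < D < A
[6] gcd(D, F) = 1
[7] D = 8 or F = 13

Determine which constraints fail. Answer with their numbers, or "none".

No — constraint 4 is not satisfied.

[1] min(4, 13, 9) = 4 — holds.
[2] 4 / 2 = 2, so 2 divides 4 — holds.
[3] values 9 ≤ 13 ≤ 15 — holds.
[4] 4 = 6×0 + 4, so 6 does not divide 4 — does not hold.
[5] values 4 < 9 < 15 — holds.
[6] gcd(9, 13) = 1 — holds.
[7] D = 9 ≠ 8, but F = 13 = 13 (second disjunct) — holds.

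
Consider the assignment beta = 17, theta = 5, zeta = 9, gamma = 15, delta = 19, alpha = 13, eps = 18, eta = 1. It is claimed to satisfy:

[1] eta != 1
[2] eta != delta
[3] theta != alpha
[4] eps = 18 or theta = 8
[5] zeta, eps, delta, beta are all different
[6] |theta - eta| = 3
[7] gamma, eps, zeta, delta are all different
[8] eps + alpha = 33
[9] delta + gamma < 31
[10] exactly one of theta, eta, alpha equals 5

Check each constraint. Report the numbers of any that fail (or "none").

The assignment fails constraints 1, 6, 8, and 9.

[1] eta = 1, but 1 is required to differ — violated.
[2] eta = 1, delta = 19; distinct — OK.
[3] theta = 5, alpha = 13; distinct — OK.
[4] eps = 18 = 18 (first disjunct) — OK.
[5] values 9, 18, 19, 17 are pairwise distinct — OK.
[6] |5 - 1| = 4, not 3 — violated.
[7] values 15, 18, 9, 19 are pairwise distinct — OK.
[8] eps + alpha = 18 + 13 = 31, not 33 — violated.
[9] delta + gamma = 19 + 15 = 34; 34 ≥ 31, bound 31 not met — violated.
[10] theta=5, eta=1, alpha=13; 1 of them equals 5 — OK.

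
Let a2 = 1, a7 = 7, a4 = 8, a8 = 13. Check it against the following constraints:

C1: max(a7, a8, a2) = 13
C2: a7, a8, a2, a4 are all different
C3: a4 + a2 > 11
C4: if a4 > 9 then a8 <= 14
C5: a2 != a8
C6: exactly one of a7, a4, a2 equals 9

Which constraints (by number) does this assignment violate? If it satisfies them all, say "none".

C1: max(7, 13, 1) = 13  holds
C2: values 7, 13, 1, 8 are pairwise distinct  holds
C3: a4 + a2 = 8 + 1 = 9; 9 ≤ 11, bound 11 not met  fails
C4: a4 = 8, not > 9; antecedent false, conditional vacuously true  holds
C5: a2 = 1, a8 = 13; distinct  holds
C6: a7=7, a4=8, a2=1; 0 of them equal 9, not exactly one  fails

Constraints 3 and 6 are violated.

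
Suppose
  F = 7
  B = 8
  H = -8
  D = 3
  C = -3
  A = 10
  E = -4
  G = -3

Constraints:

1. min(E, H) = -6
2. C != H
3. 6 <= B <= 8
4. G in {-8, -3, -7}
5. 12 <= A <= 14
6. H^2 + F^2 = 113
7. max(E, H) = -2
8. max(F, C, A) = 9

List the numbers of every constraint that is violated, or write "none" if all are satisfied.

1. min(-4, -8) = -8, not -6 — violated.
2. C = -3, H = -8; distinct — satisfied.
3. B = 8 lies in [6, 8] — satisfied.
4. G = -3 is in {-8, -3, -7} — satisfied.
5. A = 10 is outside [12, 14] — violated.
6. H^2 + F^2 = (-8)^2 + 7^2 = 64 + 49 = 113 — satisfied.
7. max(-4, -8) = -4, not -2 — violated.
8. max(7, -3, 10) = 10, not 9 — violated.

No — constraints 1, 5, 7, 8 are not satisfied.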